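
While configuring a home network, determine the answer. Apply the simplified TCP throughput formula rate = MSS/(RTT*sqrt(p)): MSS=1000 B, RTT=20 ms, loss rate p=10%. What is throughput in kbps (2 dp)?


Given: MSS = 1000 bytes, RTT = 20 ms, loss = 10%
RTT in seconds = 20 / 1000 = 0.02
Loss rate = 10% = 0.1
sqrt(loss) = sqrt(0.1) = 0.316227766017
Throughput (bytes/s) = 1000 / (0.02 * 0.316227766017) = 158113.8830
Throughput (kbps) = 158113.8830 * 8 / 1000 = 1264.911064 -> 1264.91 kbps (2 dp)

1264.91


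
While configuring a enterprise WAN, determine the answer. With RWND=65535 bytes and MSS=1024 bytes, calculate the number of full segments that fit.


Given: RWND = 65535 bytes, MSS = 1024 bytes
Full segments = floor(RWND / MSS)
Full segments = floor(65535 / 1024)
Full segments = floor(63.999) = 63

63


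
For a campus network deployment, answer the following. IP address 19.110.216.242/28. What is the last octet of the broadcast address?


Given: IP = 19.110.216.242, prefix = /28
Host bits = 32 - 28 = 4
Network last octet = 242 AND mask = 240
Host part size = 2^4 - 1 = 15
Broadcast last octet = 240 OR 15 = 255

255


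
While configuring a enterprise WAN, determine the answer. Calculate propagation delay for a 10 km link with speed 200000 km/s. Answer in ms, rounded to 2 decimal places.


Given: distance = 10 km, speed = 200000 km/s
Delay = distance / speed = 10 / 200000 seconds
Delay in ms = 10 * 1000 / 200000
Delay = 0.0500 ms
Rounded to 2 dp = 0.05 ms

0.05


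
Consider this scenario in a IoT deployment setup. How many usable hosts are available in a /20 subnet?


Given: subnet mask /20
Host bits = 32 - 20 = 12
Total addresses = 2^12 = 4096
Usable hosts = 4096 - 2 (network + broadcast) = 4094

4094


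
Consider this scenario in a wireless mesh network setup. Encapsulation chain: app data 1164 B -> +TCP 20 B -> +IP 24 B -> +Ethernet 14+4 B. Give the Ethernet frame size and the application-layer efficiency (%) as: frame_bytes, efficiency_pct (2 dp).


TCP segment = 1164 + 20 = 1184 B
IP packet = 1184 + 24 = 1208 B
Ethernet frame = 1208 + 14 + 4 = 1226 B
Efficiency = app / frame = 1164 / 1226 = 0.949429 = 94.9429% -> 94.94% (2 dp)

1226, 94.94


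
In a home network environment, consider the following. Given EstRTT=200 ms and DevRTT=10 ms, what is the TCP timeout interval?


Given: EstRTT = 200 ms, DevRTT = 10 ms
Timeout = EstRTT + 4 * DevRTT
4 * DevRTT = 4 * 10 = 40
Timeout = 200 + 40 = 240 ms

240


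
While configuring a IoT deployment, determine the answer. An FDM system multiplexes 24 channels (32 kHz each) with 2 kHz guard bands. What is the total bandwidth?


Given: 24 channels, 32 kHz each, guard = 2 kHz
Channel bandwidth = 24 * 32 = 768 kHz
Guard bands = 23 gaps * 2 kHz = 46 kHz
Total = 768 + 46 = 814 kHz

814


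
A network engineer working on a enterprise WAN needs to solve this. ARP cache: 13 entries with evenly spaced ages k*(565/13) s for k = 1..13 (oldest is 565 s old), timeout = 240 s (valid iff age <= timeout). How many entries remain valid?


Ages are k * 565/13 s for k = 1..13 (spacing = 43.4615 s).
Entry k is valid iff k * 565/13 <= 240 iff k <= 13 * 240 / 565 = 5.5221
n_valid = floor(5.5221) = 5
(n_stale = 13 - 5 = 8)

5


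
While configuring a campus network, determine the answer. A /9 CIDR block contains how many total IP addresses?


Given: CIDR prefix /9
Host bits = 32 - 9 = 23
Total addresses = 2^23 = 8388608

8388608


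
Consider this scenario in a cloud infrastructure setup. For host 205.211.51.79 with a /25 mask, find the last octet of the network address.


Given: IP = 205.211.51.79, prefix = /25
Subnet mask = 255.255.255.128
Last octet of IP: 79
Last octet of mask: 128
Network last octet = 79 AND 128 = 0

0


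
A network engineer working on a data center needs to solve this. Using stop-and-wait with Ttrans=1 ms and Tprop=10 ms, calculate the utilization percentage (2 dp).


Given: Ttrans = 1 ms, Tprop = 10 ms
RTT = 2 * Tprop = 2 * 10 = 20 ms
U = Ttrans / (Ttrans + RTT)
U = 1 / (1 + 20)
U = 1 / 21 = 0.047619
U% = 4.76%

4.76


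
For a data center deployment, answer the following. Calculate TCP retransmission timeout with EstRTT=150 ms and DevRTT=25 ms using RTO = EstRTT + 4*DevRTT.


Given: EstRTT = 150 ms, DevRTT = 25 ms
Timeout = EstRTT + 4 * DevRTT
4 * DevRTT = 4 * 25 = 100
Timeout = 150 + 100 = 250 ms

250


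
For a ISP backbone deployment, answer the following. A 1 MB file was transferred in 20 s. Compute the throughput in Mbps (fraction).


Given: file = 1 MB, time = 20 s
File in Mb = 1 * 8 = 8 Mb
Throughput = 8 / 20 Mbps
Throughput = 2/5 Mbps

2/5


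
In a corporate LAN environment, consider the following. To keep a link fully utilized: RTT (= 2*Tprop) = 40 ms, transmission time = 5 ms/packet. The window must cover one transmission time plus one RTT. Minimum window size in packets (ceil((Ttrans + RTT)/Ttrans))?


Given: Ttrans = 5 ms, RTT = 40 ms (= 2 * Tprop, Tprop = 20 ms)
Time until first ACK returns = Ttrans + RTT = 5 + 40 = 45 ms
Need W * Ttrans >= Ttrans + RTT  ->  W >= (Ttrans + RTT) / Ttrans
(Ttrans + RTT) / Ttrans = 45 / 5 = 9
W_min = ceil(9) = 9

9


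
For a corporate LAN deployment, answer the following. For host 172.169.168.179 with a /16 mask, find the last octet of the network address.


Given: IP = 172.169.168.179, prefix = /16
Subnet mask = 255.255.0.0
Last octet of IP: 179
Last octet of mask: 0
Network last octet = 179 AND 0 = 0

0


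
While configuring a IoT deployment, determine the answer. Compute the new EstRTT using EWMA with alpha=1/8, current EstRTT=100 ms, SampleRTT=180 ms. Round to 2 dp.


Given: EstRTT = 100 ms, SampleRTT = 180 ms, alpha = 1/8
New EstRTT = (1 - alpha) * EstRTT + alpha * SampleRTT
(7/8) * 100 = 87.5
(1/8) * 180 = 22.5
New EstRTT = 87.5 + 22.5 = 110 ms -> 110.00 ms (2 dp)

110.00


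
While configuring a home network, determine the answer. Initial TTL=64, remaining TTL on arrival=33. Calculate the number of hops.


Given: initial TTL = 64, received TTL = 33
Hops = initial TTL - received TTL
Hops = 64 - 33 = 31

31


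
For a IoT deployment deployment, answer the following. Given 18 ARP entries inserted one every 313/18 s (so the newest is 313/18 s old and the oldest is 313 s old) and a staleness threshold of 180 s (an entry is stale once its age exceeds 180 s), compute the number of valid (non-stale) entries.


Ages are k * 313/18 s for k = 1..18 (spacing = 17.3889 s).
Entry k is valid iff k * 313/18 <= 180 iff k <= 18 * 180 / 313 = 10.3514
n_valid = floor(10.3514) = 10
(n_stale = 18 - 10 = 8)

10


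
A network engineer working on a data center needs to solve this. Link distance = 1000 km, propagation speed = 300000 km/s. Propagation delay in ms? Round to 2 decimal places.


Given: distance = 1000 km, speed = 300000 km/s
Delay = distance / speed = 1000 / 300000 seconds
Delay in ms = 1000 * 1000 / 300000
Delay = 3.3333 ms
Rounded to 2 dp = 3.33 ms

3.33


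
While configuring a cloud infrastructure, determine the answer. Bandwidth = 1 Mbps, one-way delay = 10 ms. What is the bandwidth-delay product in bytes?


Given: bandwidth = 1 Mbps, delay = 10 ms
BDP in bits = 1 * 10^6 * 10 / 1000
BDP in bits = 10000
BDP in bytes = 10000 / 8 = 1250

1250


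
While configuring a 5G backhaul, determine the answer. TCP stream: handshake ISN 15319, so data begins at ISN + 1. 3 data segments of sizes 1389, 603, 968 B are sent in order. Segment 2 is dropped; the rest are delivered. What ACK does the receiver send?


SYN uses sequence number 15319; first data byte = ISN + 1 = 15320.
Segment 1: SEQ = 15320, len = 1389 B, covers [15320, 16708]
Segment 2: SEQ = 16709, len = 603 B, covers [16709, 17311] [LOST]
Segment 3: SEQ = 17312, len = 968 B, covers [17312, 18279]
In-order data received: bytes [15320, 16708] (segments 1..1).
Segment 2 missing -> gap begins at byte 16709; later segments buffered out of order.
Cumulative ACK = next expected in-order byte = 15320 + 1389 = 16709

16709


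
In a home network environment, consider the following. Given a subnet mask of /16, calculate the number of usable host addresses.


Given: subnet mask /16
Host bits = 32 - 16 = 16
Total addresses = 2^16 = 65536
Usable hosts = 65536 - 2 (network + broadcast) = 65534

65534


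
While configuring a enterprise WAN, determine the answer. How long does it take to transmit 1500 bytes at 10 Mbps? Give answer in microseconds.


Given: packet = 1500 bytes, bandwidth = 10 Mbps
Packet in bits = 1500 * 8 = 12000 bits
Bandwidth = 10 * 10^6 = 10000000 bps
Time = 12000 / 10000000 seconds
Time in us = 12000 * 10^6 / 10000000 = 1200

1200


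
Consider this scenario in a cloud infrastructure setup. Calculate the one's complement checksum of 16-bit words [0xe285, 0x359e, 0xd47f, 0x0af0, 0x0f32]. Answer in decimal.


Given words: [0xe285, 0x359e, 0xd47f, 0x0af0, 0x0f32]
Step 1: Sum all words
Raw sum = 57989 + 13726 + 54399 + 2800 + 3890 = 132804
Step 2: Fold carry: (1732 + 2) = 1734
One's complement = ~1734 & 0xFFFF = 63801

63801


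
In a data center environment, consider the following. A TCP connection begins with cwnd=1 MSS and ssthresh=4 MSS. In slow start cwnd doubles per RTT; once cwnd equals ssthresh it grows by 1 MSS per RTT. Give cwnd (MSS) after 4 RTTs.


RTT 0: cwnd = 1 MSS (initial)
RTT 1: cwnd = 2 MSS (slow start, doubled)
RTT 2: cwnd = 4 MSS (slow start, doubled)
RTT 3: cwnd = 5 MSS (congestion avoidance, +1)
RTT 4: cwnd = 6 MSS (congestion avoidance, +1)

6


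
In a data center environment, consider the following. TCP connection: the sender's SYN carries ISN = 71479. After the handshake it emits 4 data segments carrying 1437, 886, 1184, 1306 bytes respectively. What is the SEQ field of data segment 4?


The SYN occupies sequence number ISN = 71479, so the first data byte is ISN + 1 = 71480.
SEQ of data segment i = (ISN + 1) + sum of payload sizes of segments 1..i-1.
Segment 1: SEQ = 71480, payload = 1437 bytes
Segment 2: SEQ = 72917, payload = 886 bytes
Segment 3: SEQ = 73803, payload = 1184 bytes
Segment 4: SEQ = 74987, payload = 1306 bytes
SEQ of segment 4 = 71480 + 1437 + 886 + 1184 = 74987

74987


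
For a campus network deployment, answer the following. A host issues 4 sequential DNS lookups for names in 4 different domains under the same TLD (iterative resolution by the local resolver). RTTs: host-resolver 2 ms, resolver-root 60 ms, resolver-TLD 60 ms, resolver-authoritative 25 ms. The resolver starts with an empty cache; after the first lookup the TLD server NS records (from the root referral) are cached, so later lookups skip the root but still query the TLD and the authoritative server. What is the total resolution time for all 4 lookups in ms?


Lookup 1 (cold cache): local + root + TLD + auth = 2 + 60 + 60 + 25 = 147 ms
Lookups 2..4 (TLD NS cached -> skip root; new domain -> still ask TLD and auth): local + TLD + auth = 2 + 60 + 25 = 87 ms each
Remaining 3 lookups: 3 * 87 = 261 ms
Total = 147 + 261 = 408 ms

408


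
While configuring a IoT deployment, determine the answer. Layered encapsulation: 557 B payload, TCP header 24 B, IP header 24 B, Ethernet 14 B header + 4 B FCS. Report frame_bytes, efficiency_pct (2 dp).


TCP segment = 557 + 24 = 581 B
IP packet = 581 + 24 = 605 B
Ethernet frame = 605 + 14 + 4 = 623 B
Efficiency = app / frame = 557 / 623 = 0.894061 = 89.4061% -> 89.41% (2 dp)

623, 89.41


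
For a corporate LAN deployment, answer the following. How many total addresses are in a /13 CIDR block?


Given: CIDR prefix /13
Host bits = 32 - 13 = 19
Total addresses = 2^19 = 524288

524288


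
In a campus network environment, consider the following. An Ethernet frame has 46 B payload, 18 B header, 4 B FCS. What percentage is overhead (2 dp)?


Given: payload = 46 B, header = 18 B, trailer = 4 B
Overhead bytes = header + trailer = 18 + 4 = 22
Total frame = payload + overhead = 46 + 22 = 68
Overhead % = 22 / 68 * 100 = 32.3529% -> 32.35% (2 dp)

32.35


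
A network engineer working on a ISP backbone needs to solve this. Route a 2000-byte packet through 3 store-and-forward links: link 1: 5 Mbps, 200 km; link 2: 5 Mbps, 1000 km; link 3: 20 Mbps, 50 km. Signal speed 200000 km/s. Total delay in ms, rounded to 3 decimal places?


Packet = 2000 bytes = 16000 bits. Store-and-forward: sum (t_trans + t_prop) per link.
Link 1: t_trans = 16000/(5*10^6) s = 3.2000 ms; t_prop = 200/200000 s = 1.0000 ms; subtotal = 4.2000 ms
Link 2: t_trans = 16000/(5*10^6) s = 3.2000 ms; t_prop = 1000/200000 s = 5.0000 ms; subtotal = 8.2000 ms
Link 3: t_trans = 16000/(20*10^6) s = 0.8000 ms; t_prop = 50/200000 s = 0.2500 ms; subtotal = 1.0500 ms
End-to-end = 4.2000 + 8.2000 + 1.0500 = 13.4500 ms -> 13.450 ms (3 dp)

13.450


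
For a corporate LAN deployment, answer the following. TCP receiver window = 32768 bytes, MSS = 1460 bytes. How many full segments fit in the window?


Given: RWND = 32768 bytes, MSS = 1460 bytes
Full segments = floor(RWND / MSS)
Full segments = floor(32768 / 1460)
Full segments = floor(22.4438) = 22

22


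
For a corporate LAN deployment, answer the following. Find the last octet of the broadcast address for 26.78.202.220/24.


Given: IP = 26.78.202.220, prefix = /24
Host bits = 32 - 24 = 8
Network last octet = 220 AND mask = 0
Host part size = 2^8 - 1 = 255
Broadcast last octet = 0 OR 255 = 255

255


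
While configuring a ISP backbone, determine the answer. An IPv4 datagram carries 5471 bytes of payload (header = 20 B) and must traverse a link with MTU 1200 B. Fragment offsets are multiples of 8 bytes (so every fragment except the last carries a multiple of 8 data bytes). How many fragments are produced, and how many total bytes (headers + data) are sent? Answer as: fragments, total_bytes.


Max data per non-final fragment = floor((MTU - header)/8)*8 = floor((1200 - 20)/8)*8 = floor(1180/8)*8 = 1176 B
Final fragment needs no 8-byte alignment: it can carry up to MTU - header = 1180 B
Non-final fragments needed = ceil((payload - 1180) / 1176) = ceil(4291/1176) = ceil(3.6488) = 4
Number of fragments = 4 + 1 = 5
Fragment sizes (data): 4 * 1176 B + 767 B (last, 767 <= 1180 OK)
Total bytes sent = payload + n_frags * header = 5471 + 5*20 = 5471 + 100 = 5571 B

5, 5571


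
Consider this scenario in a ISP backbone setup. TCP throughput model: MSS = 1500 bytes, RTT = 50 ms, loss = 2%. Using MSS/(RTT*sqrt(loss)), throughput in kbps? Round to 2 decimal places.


Given: MSS = 1500 bytes, RTT = 50 ms, loss = 2%
RTT in seconds = 50 / 1000 = 0.05
Loss rate = 2% = 0.02
sqrt(loss) = sqrt(0.02) = 0.141421356237
Throughput (bytes/s) = 1500 / (0.05 * 0.141421356237) = 212132.0344
Throughput (kbps) = 212132.0344 * 8 / 1000 = 1697.056275 -> 1697.06 kbps (2 dp)

1697.06


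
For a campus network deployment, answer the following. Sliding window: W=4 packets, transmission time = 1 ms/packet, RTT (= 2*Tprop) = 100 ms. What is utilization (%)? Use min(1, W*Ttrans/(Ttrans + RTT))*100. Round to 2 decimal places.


Given: W = 4, Ttrans = 1 ms, RTT = 100 ms (= 2 * Tprop, Tprop = 50 ms)
Cycle time = Ttrans + RTT = 1 + 100 = 101 ms (first packet sent until its ACK returns)
W * Ttrans = 4 * 1 = 4 ms of sending per cycle
W * Ttrans / (Ttrans + RTT) = 4 / 101 = 0.039604
U = min(1, 0.039604) = 0.039604
U% = 3.96%

3.96


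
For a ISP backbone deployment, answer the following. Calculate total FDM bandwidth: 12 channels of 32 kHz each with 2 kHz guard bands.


Given: 12 channels, 32 kHz each, guard = 2 kHz
Channel bandwidth = 12 * 32 = 384 kHz
Guard bands = 11 gaps * 2 kHz = 22 kHz
Total = 384 + 22 = 406 kHz

406


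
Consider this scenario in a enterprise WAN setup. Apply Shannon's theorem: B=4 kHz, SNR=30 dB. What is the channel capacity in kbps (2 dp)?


Given: B = 4 kHz, SNR = 30 dB
SNR linear = 10^(30/10) = 1000
1 + SNR = 1001
log2(1001) = 9.9672262588
C = 4 * 1000 * 9.9672262588 = 39868.9050 bps
C = 39.868905 kbps -> 39.87 kbps (2 dp)

39.87


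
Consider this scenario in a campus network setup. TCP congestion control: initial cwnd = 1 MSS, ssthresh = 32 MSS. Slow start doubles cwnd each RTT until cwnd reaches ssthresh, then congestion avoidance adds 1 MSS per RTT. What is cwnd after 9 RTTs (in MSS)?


RTT 0: cwnd = 1 MSS (initial)
RTT 1: cwnd = 2 MSS (slow start, doubled)
RTT 2: cwnd = 4 MSS (slow start, doubled)
RTT 3: cwnd = 8 MSS (slow start, doubled)
RTT 4: cwnd = 16 MSS (slow start, doubled)
RTT 5: cwnd = 32 MSS (slow start, doubled)
RTT 6: cwnd = 33 MSS (congestion avoidance, +1)
RTT 7: cwnd = 34 MSS (congestion avoidance, +1)
RTT 8: cwnd = 35 MSS (congestion avoidance, +1)
RTT 9: cwnd = 36 MSS (congestion avoidance, +1)

36


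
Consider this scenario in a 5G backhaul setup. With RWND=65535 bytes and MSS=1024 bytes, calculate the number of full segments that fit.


Given: RWND = 65535 bytes, MSS = 1024 bytes
Full segments = floor(RWND / MSS)
Full segments = floor(65535 / 1024)
Full segments = floor(63.999) = 63

63


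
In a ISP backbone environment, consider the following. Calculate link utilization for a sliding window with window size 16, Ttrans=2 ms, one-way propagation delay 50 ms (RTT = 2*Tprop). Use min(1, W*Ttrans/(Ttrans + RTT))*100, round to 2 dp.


Given: W = 16, Ttrans = 2 ms, RTT = 100 ms (= 2 * Tprop, Tprop = 50 ms)
Cycle time = Ttrans + RTT = 2 + 100 = 102 ms (first packet sent until its ACK returns)
W * Ttrans = 16 * 2 = 32 ms of sending per cycle
W * Ttrans / (Ttrans + RTT) = 32 / 102 = 0.313725
U = min(1, 0.313725) = 0.313725
U% = 31.37%

31.37


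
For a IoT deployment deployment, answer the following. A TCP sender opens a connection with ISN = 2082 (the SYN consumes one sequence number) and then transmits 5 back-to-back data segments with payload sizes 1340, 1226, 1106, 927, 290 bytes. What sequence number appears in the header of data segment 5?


The SYN occupies sequence number ISN = 2082, so the first data byte is ISN + 1 = 2083.
SEQ of data segment i = (ISN + 1) + sum of payload sizes of segments 1..i-1.
Segment 1: SEQ = 2083, payload = 1340 bytes
Segment 2: SEQ = 3423, payload = 1226 bytes
Segment 3: SEQ = 4649, payload = 1106 bytes
Segment 4: SEQ = 5755, payload = 927 bytes
Segment 5: SEQ = 6682, payload = 290 bytes
SEQ of segment 5 = 2083 + 1340 + 1226 + 1106 + 927 = 6682

6682


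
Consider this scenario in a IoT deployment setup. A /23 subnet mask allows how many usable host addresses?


Given: subnet mask /23
Host bits = 32 - 23 = 9
Total addresses = 2^9 = 512
Usable hosts = 512 - 2 (network + broadcast) = 510

510


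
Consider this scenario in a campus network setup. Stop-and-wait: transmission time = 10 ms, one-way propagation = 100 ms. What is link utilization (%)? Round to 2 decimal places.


Given: Ttrans = 10 ms, Tprop = 100 ms
RTT = 2 * Tprop = 2 * 100 = 200 ms
U = Ttrans / (Ttrans + RTT)
U = 10 / (10 + 200)
U = 10 / 210 = 0.047619
U% = 4.76%

4.76


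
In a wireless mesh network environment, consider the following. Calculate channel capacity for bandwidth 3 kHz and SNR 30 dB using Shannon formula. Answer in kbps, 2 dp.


Given: B = 3 kHz, SNR = 30 dB
SNR linear = 10^(30/10) = 1000
1 + SNR = 1001
log2(1001) = 9.9672262588
C = 3 * 1000 * 9.9672262588 = 29901.6788 bps
C = 29.901679 kbps -> 29.90 kbps (2 dp)

29.90


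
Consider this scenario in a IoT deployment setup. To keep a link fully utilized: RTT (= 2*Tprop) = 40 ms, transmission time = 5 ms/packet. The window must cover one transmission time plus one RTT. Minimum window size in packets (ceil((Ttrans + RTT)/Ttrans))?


Given: Ttrans = 5 ms, RTT = 40 ms (= 2 * Tprop, Tprop = 20 ms)
Time until first ACK returns = Ttrans + RTT = 5 + 40 = 45 ms
Need W * Ttrans >= Ttrans + RTT  ->  W >= (Ttrans + RTT) / Ttrans
(Ttrans + RTT) / Ttrans = 45 / 5 = 9
W_min = ceil(9) = 9

9


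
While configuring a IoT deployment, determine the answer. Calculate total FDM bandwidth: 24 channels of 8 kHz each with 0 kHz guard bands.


Given: 24 channels, 8 kHz each, guard = 0 kHz
Channel bandwidth = 24 * 8 = 192 kHz
Guard bands = 23 gaps * 0 kHz = 0 kHz
Total = 192 + 0 = 192 kHz

192


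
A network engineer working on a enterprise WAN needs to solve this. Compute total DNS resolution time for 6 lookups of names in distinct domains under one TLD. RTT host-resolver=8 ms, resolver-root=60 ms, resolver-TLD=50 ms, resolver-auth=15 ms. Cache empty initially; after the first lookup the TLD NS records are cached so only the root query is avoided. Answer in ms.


Lookup 1 (cold cache): local + root + TLD + auth = 8 + 60 + 50 + 15 = 133 ms
Lookups 2..6 (TLD NS cached -> skip root; new domain -> still ask TLD and auth): local + TLD + auth = 8 + 50 + 15 = 73 ms each
Remaining 5 lookups: 5 * 73 = 365 ms
Total = 133 + 365 = 498 ms

498


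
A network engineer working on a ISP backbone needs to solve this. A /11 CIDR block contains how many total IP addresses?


Given: CIDR prefix /11
Host bits = 32 - 11 = 21
Total addresses = 2^21 = 2097152

2097152


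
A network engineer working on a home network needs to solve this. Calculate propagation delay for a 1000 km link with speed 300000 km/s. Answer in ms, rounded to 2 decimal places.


Given: distance = 1000 km, speed = 300000 km/s
Delay = distance / speed = 1000 / 300000 seconds
Delay in ms = 1000 * 1000 / 300000
Delay = 3.3333 ms
Rounded to 2 dp = 3.33 ms

3.33


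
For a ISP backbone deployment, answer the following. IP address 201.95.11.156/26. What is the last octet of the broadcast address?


Given: IP = 201.95.11.156, prefix = /26
Host bits = 32 - 26 = 6
Network last octet = 156 AND mask = 128
Host part size = 2^6 - 1 = 63
Broadcast last octet = 128 OR 63 = 191

191


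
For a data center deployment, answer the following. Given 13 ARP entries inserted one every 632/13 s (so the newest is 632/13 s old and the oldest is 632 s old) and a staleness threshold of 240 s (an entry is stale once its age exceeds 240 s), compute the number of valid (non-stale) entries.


Ages are k * 632/13 s for k = 1..13 (spacing = 48.6154 s).
Entry k is valid iff k * 632/13 <= 240 iff k <= 13 * 240 / 632 = 4.9367
n_valid = floor(4.9367) = 4
(n_stale = 13 - 4 = 9)

4


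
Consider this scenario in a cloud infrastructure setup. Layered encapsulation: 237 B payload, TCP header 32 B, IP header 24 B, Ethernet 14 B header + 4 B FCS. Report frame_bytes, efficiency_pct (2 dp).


TCP segment = 237 + 32 = 269 B
IP packet = 269 + 24 = 293 B
Ethernet frame = 293 + 14 + 4 = 311 B
Efficiency = app / frame = 237 / 311 = 0.762058 = 76.2058% -> 76.21% (2 dp)

311, 76.21


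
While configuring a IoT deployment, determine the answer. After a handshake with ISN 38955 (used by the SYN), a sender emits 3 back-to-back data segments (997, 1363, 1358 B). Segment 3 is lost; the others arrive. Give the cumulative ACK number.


SYN uses sequence number 38955; first data byte = ISN + 1 = 38956.
Segment 1: SEQ = 38956, len = 997 B, covers [38956, 39952]
Segment 2: SEQ = 39953, len = 1363 B, covers [39953, 41315]
Segment 3: SEQ = 41316, len = 1358 B, covers [41316, 42673] [LOST]
In-order data received: bytes [38956, 41315] (segments 1..2).
Segment 3 missing -> gap begins at byte 41316.
Cumulative ACK = next expected in-order byte = 38956 + 997 + 1363 = 41316

41316


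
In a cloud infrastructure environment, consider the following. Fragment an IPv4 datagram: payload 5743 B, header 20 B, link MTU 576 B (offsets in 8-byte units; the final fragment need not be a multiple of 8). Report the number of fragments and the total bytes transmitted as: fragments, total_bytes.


Max data per non-final fragment = floor((MTU - header)/8)*8 = floor((576 - 20)/8)*8 = floor(556/8)*8 = 552 B
Final fragment needs no 8-byte alignment: it can carry up to MTU - header = 556 B
Non-final fragments needed = ceil((payload - 556) / 552) = ceil(5187/552) = ceil(9.3967) = 10
Number of fragments = 10 + 1 = 11
Fragment sizes (data): 10 * 552 B + 223 B (last, 223 <= 556 OK)
Total bytes sent = payload + n_frags * header = 5743 + 11*20 = 5743 + 220 = 5963 B

11, 5963


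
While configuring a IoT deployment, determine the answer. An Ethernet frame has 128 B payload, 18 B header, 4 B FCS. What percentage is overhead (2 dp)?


Given: payload = 128 B, header = 18 B, trailer = 4 B
Overhead bytes = header + trailer = 18 + 4 = 22
Total frame = payload + overhead = 128 + 22 = 150
Overhead % = 22 / 150 * 100 = 14.6667% -> 14.67% (2 dp)

14.67


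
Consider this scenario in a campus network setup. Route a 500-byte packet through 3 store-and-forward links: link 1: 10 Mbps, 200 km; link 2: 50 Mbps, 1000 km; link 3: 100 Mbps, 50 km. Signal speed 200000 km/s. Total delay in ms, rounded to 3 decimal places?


Packet = 500 bytes = 4000 bits. Store-and-forward: sum (t_trans + t_prop) per link.
Link 1: t_trans = 4000/(10*10^6) s = 0.4000 ms; t_prop = 200/200000 s = 1.0000 ms; subtotal = 1.4000 ms
Link 2: t_trans = 4000/(50*10^6) s = 0.0800 ms; t_prop = 1000/200000 s = 5.0000 ms; subtotal = 5.0800 ms
Link 3: t_trans = 4000/(100*10^6) s = 0.0400 ms; t_prop = 50/200000 s = 0.2500 ms; subtotal = 0.2900 ms
End-to-end = 1.4000 + 5.0800 + 0.2900 = 6.7700 ms -> 6.770 ms (3 dp)

6.770


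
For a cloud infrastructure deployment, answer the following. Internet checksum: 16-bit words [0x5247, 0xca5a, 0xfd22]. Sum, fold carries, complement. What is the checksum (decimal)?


Given words: [0x5247, 0xca5a, 0xfd22]
Step 1: Sum all words
Raw sum = 21063 + 51802 + 64802 = 137667
Step 2: Fold carry: (6595 + 2) = 6597
One's complement = ~6597 & 0xFFFF = 58938

58938


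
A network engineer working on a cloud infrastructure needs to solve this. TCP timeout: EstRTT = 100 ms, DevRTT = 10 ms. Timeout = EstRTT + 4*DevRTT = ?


Given: EstRTT = 100 ms, DevRTT = 10 ms
Timeout = EstRTT + 4 * DevRTT
4 * DevRTT = 4 * 10 = 40
Timeout = 100 + 40 = 140 ms

140


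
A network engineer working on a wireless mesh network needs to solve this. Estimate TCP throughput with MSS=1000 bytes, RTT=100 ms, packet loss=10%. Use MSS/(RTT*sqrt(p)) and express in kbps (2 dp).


Given: MSS = 1000 bytes, RTT = 100 ms, loss = 10%
RTT in seconds = 100 / 1000 = 0.1
Loss rate = 10% = 0.1
sqrt(loss) = sqrt(0.1) = 0.316227766017
Throughput (bytes/s) = 1000 / (0.1 * 0.316227766017) = 31622.7766
Throughput (kbps) = 31622.7766 * 8 / 1000 = 252.982213 -> 252.98 kbps (2 dp)

252.98


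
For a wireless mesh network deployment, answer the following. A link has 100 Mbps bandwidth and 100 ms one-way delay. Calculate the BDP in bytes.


Given: bandwidth = 100 Mbps, delay = 100 ms
BDP in bits = 100 * 10^6 * 100 / 1000
BDP in bits = 10000000
BDP in bytes = 10000000 / 8 = 1250000

1250000


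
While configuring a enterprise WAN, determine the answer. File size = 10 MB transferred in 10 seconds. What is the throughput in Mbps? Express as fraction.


Given: file = 10 MB, time = 10 s
File in Mb = 10 * 8 = 80 Mb
Throughput = 80 / 10 Mbps
Throughput = 8 Mbps

8


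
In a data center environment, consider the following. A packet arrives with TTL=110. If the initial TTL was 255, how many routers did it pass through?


Given: initial TTL = 255, received TTL = 110
Hops = initial TTL - received TTL
Hops = 255 - 110 = 145

145


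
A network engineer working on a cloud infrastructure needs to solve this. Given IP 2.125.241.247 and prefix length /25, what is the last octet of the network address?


Given: IP = 2.125.241.247, prefix = /25
Subnet mask = 255.255.255.128
Last octet of IP: 247
Last octet of mask: 128
Network last octet = 247 AND 128 = 128

128


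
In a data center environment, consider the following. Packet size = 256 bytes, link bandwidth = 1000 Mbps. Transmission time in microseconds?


Given: packet = 256 bytes, bandwidth = 1000 Mbps
Packet in bits = 256 * 8 = 2048 bits
Bandwidth = 1000 * 10^6 = 1000000000 bps
Time = 2048 / 1000000000 seconds
Time in us = 2048 * 10^6 / 1000000000 = 2.048

2.048


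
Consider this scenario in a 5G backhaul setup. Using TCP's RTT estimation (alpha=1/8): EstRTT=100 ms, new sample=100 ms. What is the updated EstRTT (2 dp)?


Given: EstRTT = 100 ms, SampleRTT = 100 ms, alpha = 1/8
New EstRTT = (1 - alpha) * EstRTT + alpha * SampleRTT
(7/8) * 100 = 87.5
(1/8) * 100 = 12.5
New EstRTT = 87.5 + 12.5 = 100 ms -> 100.00 ms (2 dp)

100.00


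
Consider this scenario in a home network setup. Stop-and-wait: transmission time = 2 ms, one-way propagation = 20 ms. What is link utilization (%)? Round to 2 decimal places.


Given: Ttrans = 2 ms, Tprop = 20 ms
RTT = 2 * Tprop = 2 * 20 = 40 ms
U = Ttrans / (Ttrans + RTT)
U = 2 / (2 + 40)
U = 2 / 42 = 0.047619
U% = 4.76%

4.76


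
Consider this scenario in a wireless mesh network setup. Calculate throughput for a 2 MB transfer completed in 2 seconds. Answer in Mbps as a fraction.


Given: file = 2 MB, time = 2 s
File in Mb = 2 * 8 = 16 Mb
Throughput = 16 / 2 Mbps
Throughput = 8 Mbps

8


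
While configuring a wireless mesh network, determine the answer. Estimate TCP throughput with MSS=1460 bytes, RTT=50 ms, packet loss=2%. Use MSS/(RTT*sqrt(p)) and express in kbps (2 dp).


Given: MSS = 1460 bytes, RTT = 50 ms, loss = 2%
RTT in seconds = 50 / 1000 = 0.05
Loss rate = 2% = 0.02
sqrt(loss) = sqrt(0.02) = 0.141421356237
Throughput (bytes/s) = 1460 / (0.05 * 0.141421356237) = 206475.1801
Throughput (kbps) = 206475.1801 * 8 / 1000 = 1651.801441 -> 1651.80 kbps (2 dp)

1651.80


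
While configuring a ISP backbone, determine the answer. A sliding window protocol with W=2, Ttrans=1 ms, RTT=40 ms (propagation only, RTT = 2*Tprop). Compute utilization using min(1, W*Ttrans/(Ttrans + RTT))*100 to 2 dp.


Given: W = 2, Ttrans = 1 ms, RTT = 40 ms (= 2 * Tprop, Tprop = 20 ms)
Cycle time = Ttrans + RTT = 1 + 40 = 41 ms (first packet sent until its ACK returns)
W * Ttrans = 2 * 1 = 2 ms of sending per cycle
W * Ttrans / (Ttrans + RTT) = 2 / 41 = 0.048780
U = min(1, 0.048780) = 0.048780
U% = 4.88%

4.88


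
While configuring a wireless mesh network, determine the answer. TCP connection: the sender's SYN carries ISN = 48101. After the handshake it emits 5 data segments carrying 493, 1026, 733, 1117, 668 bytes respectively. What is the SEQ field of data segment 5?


The SYN occupies sequence number ISN = 48101, so the first data byte is ISN + 1 = 48102.
SEQ of data segment i = (ISN + 1) + sum of payload sizes of segments 1..i-1.
Segment 1: SEQ = 48102, payload = 493 bytes
Segment 2: SEQ = 48595, payload = 1026 bytes
Segment 3: SEQ = 49621, payload = 733 bytes
Segment 4: SEQ = 50354, payload = 1117 bytes
Segment 5: SEQ = 51471, payload = 668 bytes
SEQ of segment 5 = 48102 + 493 + 1026 + 733 + 1117 = 51471

51471


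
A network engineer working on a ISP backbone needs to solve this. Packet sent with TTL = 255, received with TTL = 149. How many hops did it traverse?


Given: initial TTL = 255, received TTL = 149
Hops = initial TTL - received TTL
Hops = 255 - 149 = 106

106


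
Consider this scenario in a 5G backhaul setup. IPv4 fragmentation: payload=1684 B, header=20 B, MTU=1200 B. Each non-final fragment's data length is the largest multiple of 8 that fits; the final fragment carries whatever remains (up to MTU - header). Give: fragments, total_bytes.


Max data per non-final fragment = floor((MTU - header)/8)*8 = floor((1200 - 20)/8)*8 = floor(1180/8)*8 = 1176 B
Final fragment needs no 8-byte alignment: it can carry up to MTU - header = 1180 B
Non-final fragments needed = ceil((payload - 1180) / 1176) = ceil(504/1176) = ceil(0.4286) = 1
Number of fragments = 1 + 1 = 2
Fragment sizes (data): 1 * 1176 B + 508 B (last, 508 <= 1180 OK)
Total bytes sent = payload + n_frags * header = 1684 + 2*20 = 1684 + 40 = 1724 B

2, 1724


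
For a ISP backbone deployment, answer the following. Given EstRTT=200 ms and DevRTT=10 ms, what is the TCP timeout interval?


Given: EstRTT = 200 ms, DevRTT = 10 ms
Timeout = EstRTT + 4 * DevRTT
4 * DevRTT = 4 * 10 = 40
Timeout = 200 + 40 = 240 ms

240


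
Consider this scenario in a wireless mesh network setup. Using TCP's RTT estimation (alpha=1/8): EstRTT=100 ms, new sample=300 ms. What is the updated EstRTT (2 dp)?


Given: EstRTT = 100 ms, SampleRTT = 300 ms, alpha = 1/8
New EstRTT = (1 - alpha) * EstRTT + alpha * SampleRTT
(7/8) * 100 = 87.5
(1/8) * 300 = 37.5
New EstRTT = 87.5 + 37.5 = 125 ms -> 125.00 ms (2 dp)

125.00


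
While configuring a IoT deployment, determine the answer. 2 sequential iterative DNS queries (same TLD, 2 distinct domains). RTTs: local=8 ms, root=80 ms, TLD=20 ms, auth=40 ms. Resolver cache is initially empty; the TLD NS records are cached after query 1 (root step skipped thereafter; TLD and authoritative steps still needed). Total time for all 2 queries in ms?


Lookup 1 (cold cache): local + root + TLD + auth = 8 + 80 + 20 + 40 = 148 ms
Lookups 2..2 (TLD NS cached -> skip root; new domain -> still ask TLD and auth): local + TLD + auth = 8 + 20 + 40 = 68 ms each
Remaining 1 lookups: 1 * 68 = 68 ms
Total = 148 + 68 = 216 ms

216


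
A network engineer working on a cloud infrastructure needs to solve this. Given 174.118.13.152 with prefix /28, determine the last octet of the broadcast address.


Given: IP = 174.118.13.152, prefix = /28
Host bits = 32 - 28 = 4
Network last octet = 152 AND mask = 144
Host part size = 2^4 - 1 = 15
Broadcast last octet = 144 OR 15 = 159

159


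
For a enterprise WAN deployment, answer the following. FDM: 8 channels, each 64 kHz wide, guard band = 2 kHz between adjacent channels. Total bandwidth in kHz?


Given: 8 channels, 64 kHz each, guard = 2 kHz
Channel bandwidth = 8 * 64 = 512 kHz
Guard bands = 7 gaps * 2 kHz = 14 kHz
Total = 512 + 14 = 526 kHz

526


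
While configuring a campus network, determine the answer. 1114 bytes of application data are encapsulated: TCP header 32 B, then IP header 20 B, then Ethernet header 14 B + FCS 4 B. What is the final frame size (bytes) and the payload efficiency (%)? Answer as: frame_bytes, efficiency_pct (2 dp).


TCP segment = 1114 + 32 = 1146 B
IP packet = 1146 + 20 = 1166 B
Ethernet frame = 1166 + 14 + 4 = 1184 B
Efficiency = app / frame = 1114 / 1184 = 0.940878 = 94.0878% -> 94.09% (2 dp)

1184, 94.09


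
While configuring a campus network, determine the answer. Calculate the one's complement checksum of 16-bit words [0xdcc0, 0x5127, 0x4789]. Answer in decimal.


Given words: [0xdcc0, 0x5127, 0x4789]
Step 1: Sum all words
Raw sum = 56512 + 20775 + 18313 = 95600
Step 2: Fold carry: (30064 + 1) = 30065
One's complement = ~30065 & 0xFFFF = 35470

35470


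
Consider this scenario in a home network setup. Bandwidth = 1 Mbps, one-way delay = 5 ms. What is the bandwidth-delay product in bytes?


Given: bandwidth = 1 Mbps, delay = 5 ms
BDP in bits = 1 * 10^6 * 5 / 1000
BDP in bits = 5000
BDP in bytes = 5000 / 8 = 625

625


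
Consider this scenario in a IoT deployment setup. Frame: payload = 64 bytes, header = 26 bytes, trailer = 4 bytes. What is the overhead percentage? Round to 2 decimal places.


Given: payload = 64 B, header = 26 B, trailer = 4 B
Overhead bytes = header + trailer = 26 + 4 = 30
Total frame = payload + overhead = 64 + 30 = 94
Overhead % = 30 / 94 * 100 = 31.9149% -> 31.91% (2 dp)

31.91


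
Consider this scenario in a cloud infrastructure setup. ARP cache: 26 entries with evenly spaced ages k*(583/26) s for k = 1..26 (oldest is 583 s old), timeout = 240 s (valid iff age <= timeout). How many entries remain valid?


Ages are k * 583/26 s for k = 1..26 (spacing = 22.4231 s).
Entry k is valid iff k * 583/26 <= 240 iff k <= 26 * 240 / 583 = 10.7033
n_valid = floor(10.7033) = 10
(n_stale = 26 - 10 = 16)

10


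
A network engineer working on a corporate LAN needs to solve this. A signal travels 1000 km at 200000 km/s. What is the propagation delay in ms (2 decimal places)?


Given: distance = 1000 km, speed = 200000 km/s
Delay = distance / speed = 1000 / 200000 seconds
Delay in ms = 1000 * 1000 / 200000
Delay = 5.0000 ms
Rounded to 2 dp = 5.00 ms

5.00


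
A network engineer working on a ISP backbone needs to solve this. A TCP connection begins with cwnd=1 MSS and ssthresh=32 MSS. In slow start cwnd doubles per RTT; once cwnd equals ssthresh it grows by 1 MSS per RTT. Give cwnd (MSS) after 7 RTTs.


RTT 0: cwnd = 1 MSS (initial)
RTT 1: cwnd = 2 MSS (slow start, doubled)
RTT 2: cwnd = 4 MSS (slow start, doubled)
RTT 3: cwnd = 8 MSS (slow start, doubled)
RTT 4: cwnd = 16 MSS (slow start, doubled)
RTT 5: cwnd = 32 MSS (slow start, doubled)
RTT 6: cwnd = 33 MSS (congestion avoidance, +1)
RTT 7: cwnd = 34 MSS (congestion avoidance, +1)

34


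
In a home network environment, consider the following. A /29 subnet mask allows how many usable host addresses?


Given: subnet mask /29
Host bits = 32 - 29 = 3
Total addresses = 2^3 = 8
Usable hosts = 8 - 2 (network + broadcast) = 6

6


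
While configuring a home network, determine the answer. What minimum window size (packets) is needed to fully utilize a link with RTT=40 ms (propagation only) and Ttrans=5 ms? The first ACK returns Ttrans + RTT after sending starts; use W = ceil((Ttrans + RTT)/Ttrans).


Given: Ttrans = 5 ms, RTT = 40 ms (= 2 * Tprop, Tprop = 20 ms)
Time until first ACK returns = Ttrans + RTT = 5 + 40 = 45 ms
Need W * Ttrans >= Ttrans + RTT  ->  W >= (Ttrans + RTT) / Ttrans
(Ttrans + RTT) / Ttrans = 45 / 5 = 9
W_min = ceil(9) = 9

9


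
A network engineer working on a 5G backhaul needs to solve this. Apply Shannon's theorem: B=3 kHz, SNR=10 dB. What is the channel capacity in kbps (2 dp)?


Given: B = 3 kHz, SNR = 10 dB
SNR linear = 10^(10/10) = 10
1 + SNR = 11
log2(11) = 3.4594316186
C = 3 * 1000 * 3.4594316186 = 10378.2949 bps
C = 10.378295 kbps -> 10.38 kbps (2 dp)

10.38


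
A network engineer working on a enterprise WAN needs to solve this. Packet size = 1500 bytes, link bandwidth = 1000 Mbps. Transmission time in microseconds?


Given: packet = 1500 bytes, bandwidth = 1000 Mbps
Packet in bits = 1500 * 8 = 12000 bits
Bandwidth = 1000 * 10^6 = 1000000000 bps
Time = 12000 / 1000000000 seconds
Time in us = 12000 * 10^6 / 1000000000 = 12

12


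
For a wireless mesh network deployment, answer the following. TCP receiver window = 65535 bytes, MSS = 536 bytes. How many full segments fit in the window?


Given: RWND = 65535 bytes, MSS = 536 bytes
Full segments = floor(RWND / MSS)
Full segments = floor(65535 / 536)
Full segments = floor(122.2668) = 122

122


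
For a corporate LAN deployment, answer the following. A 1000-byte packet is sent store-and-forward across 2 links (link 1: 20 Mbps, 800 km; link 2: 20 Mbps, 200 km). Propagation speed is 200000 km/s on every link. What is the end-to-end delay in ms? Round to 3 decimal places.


Packet = 1000 bytes = 8000 bits. Store-and-forward: sum (t_trans + t_prop) per link.
Link 1: t_trans = 8000/(20*10^6) s = 0.4000 ms; t_prop = 800/200000 s = 4.0000 ms; subtotal = 4.4000 ms
Link 2: t_trans = 8000/(20*10^6) s = 0.4000 ms; t_prop = 200/200000 s = 1.0000 ms; subtotal = 1.4000 ms
End-to-end = 4.4000 + 1.4000 = 5.8000 ms -> 5.800 ms (3 dp)

5.800


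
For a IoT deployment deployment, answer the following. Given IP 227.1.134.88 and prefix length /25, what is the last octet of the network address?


Given: IP = 227.1.134.88, prefix = /25
Subnet mask = 255.255.255.128
Last octet of IP: 88
Last octet of mask: 128
Network last octet = 88 AND 128 = 0

0


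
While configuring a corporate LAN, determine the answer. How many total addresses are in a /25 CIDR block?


Given: CIDR prefix /25
Host bits = 32 - 25 = 7
Total addresses = 2^7 = 128

128


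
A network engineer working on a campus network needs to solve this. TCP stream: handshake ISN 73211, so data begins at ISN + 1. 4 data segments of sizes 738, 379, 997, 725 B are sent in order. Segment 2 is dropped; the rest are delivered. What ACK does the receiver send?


SYN uses sequence number 73211; first data byte = ISN + 1 = 73212.
Segment 1: SEQ = 73212, len = 738 B, covers [73212, 73949]
Segment 2: SEQ = 73950, len = 379 B, covers [73950, 74328] [LOST]
Segment 3: SEQ = 74329, len = 997 B, covers [74329, 75325]
Segment 4: SEQ = 75326, len = 725 B, covers [75326, 76050]
In-order data received: bytes [73212, 73949] (segments 1..1).
Segment 2 missing -> gap begins at byte 73950; later segments buffered out of order.
Cumulative ACK = next expected in-order byte = 73212 + 738 = 73950

73950
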